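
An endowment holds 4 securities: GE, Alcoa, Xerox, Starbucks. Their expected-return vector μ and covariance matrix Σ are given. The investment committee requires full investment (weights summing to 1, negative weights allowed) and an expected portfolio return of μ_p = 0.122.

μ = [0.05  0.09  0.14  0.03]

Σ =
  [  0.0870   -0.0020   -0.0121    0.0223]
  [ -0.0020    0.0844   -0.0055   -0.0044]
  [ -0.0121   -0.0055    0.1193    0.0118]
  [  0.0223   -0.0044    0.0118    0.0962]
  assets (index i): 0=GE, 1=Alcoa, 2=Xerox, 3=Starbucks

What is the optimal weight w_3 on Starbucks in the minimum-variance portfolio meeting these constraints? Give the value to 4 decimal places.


-0.1778

g=Σ⁻¹μ = [0.7764  1.1710  1.3037  0.0255]
h=Σ⁻¹𝟙 = [11.2509  13.1053  9.4122  7.2319]
a=μᵀg=0.327501  b=𝟙ᵀg=3.276692  c=𝟙ᵀh=41.000306  D=ac−b²=2.690928
λ₁=(c·0.122−b)/D = (41.000306·0.122−3.276692)/2.690928 = 0.641171
λ₂=(a−b·0.122)/D = (0.327501−3.276692·0.122)/2.690928 = -0.026852
w* = 0.641171·g + -0.026852·h:
  w_0 = 0.641171·0.7764 + -0.026852·11.2509 = 0.1957  (GE)
  w_1 = 0.641171·1.1710 + -0.026852·13.1053 = 0.3989  (Alcoa)
  w_2 = 0.641171·1.3037 + -0.026852·9.4122 = 0.5832  (Xerox)
  w_3 = 0.641171·0.0255 + -0.026852·7.2319 = -0.1778  (Starbucks)
Σw_i=1.0000  μᵀw=0.1220
σ²=wᵀΣw=λ₁·μ_p+λ₂ = 0.641171·0.122 + -0.026852 = 0.051371 ≈ 0.0514


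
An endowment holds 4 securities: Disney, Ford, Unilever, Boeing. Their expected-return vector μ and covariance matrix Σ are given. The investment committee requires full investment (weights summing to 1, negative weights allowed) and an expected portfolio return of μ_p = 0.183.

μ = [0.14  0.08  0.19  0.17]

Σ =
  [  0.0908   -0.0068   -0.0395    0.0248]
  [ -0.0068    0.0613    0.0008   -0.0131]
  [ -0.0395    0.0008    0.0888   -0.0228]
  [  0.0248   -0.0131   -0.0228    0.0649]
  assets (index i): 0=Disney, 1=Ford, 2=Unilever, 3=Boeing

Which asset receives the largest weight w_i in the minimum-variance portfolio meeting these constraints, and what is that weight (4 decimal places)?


Unilever (0.5040)

x=Σ⁻¹μ = [2.5528  2.2974  4.1720  3.5733]
y=Σ⁻¹𝟙 = [17.3317  22.6013  24.3946  21.9175]
a=μᵀx=1.941322  b=𝟙ᵀx=12.595503  c=𝟙ᵀy=86.245177  D=ac−b²=8.782956
λ₁=(c·0.183−b)/D = (86.245177·0.183−12.595503)/8.782956 = 0.362903
λ₂=(a−b·0.183)/D = (1.941322−12.595503·0.183)/8.782956 = -0.041405
w* = 0.362903·x + -0.041405·y:
  w_0 = 0.362903·2.5528 + -0.041405·17.3317 = 0.2088  (Disney)
  w_1 = 0.362903·2.2974 + -0.041405·22.6013 = -0.1021  (Ford)
  w_2 = 0.362903·4.1720 + -0.041405·24.3946 = 0.5040  (Unilever)
  w_3 = 0.362903·3.5733 + -0.041405·21.9175 = 0.3893  (Boeing)
Σw_i=1.0000  μᵀw=0.1830
σ²=wᵀΣw=λ₁·μ_p+λ₂ = 0.362903·0.183 + -0.041405 = 0.025007 ≈ 0.0250


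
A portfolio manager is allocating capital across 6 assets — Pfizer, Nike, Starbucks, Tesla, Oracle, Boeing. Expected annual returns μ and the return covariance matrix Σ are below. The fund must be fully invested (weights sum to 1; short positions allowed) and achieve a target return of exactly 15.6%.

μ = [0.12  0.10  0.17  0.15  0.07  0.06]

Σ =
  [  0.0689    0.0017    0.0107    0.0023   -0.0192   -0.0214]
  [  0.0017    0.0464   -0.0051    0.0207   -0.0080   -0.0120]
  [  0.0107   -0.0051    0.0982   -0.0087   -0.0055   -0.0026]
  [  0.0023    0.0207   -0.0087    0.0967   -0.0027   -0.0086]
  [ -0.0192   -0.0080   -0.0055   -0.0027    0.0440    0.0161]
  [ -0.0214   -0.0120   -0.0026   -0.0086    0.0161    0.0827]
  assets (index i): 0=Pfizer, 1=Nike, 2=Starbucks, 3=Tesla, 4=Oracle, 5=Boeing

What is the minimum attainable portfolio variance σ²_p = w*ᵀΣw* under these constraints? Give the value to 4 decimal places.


0.0366

p=Σ⁻¹μ = [2.6062  2.5556  1.9018  1.3201  3.0056  1.3827]
q=Σ⁻¹𝟙 = [27.0217  29.3639  11.8309  7.0263  35.3393  17.5678]
a=μᵀp=1.382983  b=𝟙ᵀp=12.772006  c=𝟙ᵀq=128.149812  D=ac−b²=14.104884
λ₁=(c·0.156−b)/D = (128.149812·0.156−12.772006)/14.104884 = 0.511834
λ₂=(a−b·0.156)/D = (1.382983−12.772006·0.156)/14.104884 = -0.043208
w* = 0.511834·p + -0.043208·q:
  w_0 = 0.511834·2.6062 + -0.043208·27.0217 = 0.1664  (Pfizer)
  w_1 = 0.511834·2.5556 + -0.043208·29.3639 = 0.0393  (Nike)
  w_2 = 0.511834·1.9018 + -0.043208·11.8309 = 0.4622  (Starbucks)
  w_3 = 0.511834·1.3201 + -0.043208·7.0263 = 0.3721  (Tesla)
  w_4 = 0.511834·3.0056 + -0.043208·35.3393 = 0.0114  (Oracle)
  w_5 = 0.511834·1.3827 + -0.043208·17.5678 = -0.0514  (Boeing)
Σw_i=1.0000  μᵀw=0.1560
σ²=wᵀΣw=λ₁·μ_p+λ₂ = 0.511834·0.156 + -0.043208 = 0.036638 ≈ 0.0366


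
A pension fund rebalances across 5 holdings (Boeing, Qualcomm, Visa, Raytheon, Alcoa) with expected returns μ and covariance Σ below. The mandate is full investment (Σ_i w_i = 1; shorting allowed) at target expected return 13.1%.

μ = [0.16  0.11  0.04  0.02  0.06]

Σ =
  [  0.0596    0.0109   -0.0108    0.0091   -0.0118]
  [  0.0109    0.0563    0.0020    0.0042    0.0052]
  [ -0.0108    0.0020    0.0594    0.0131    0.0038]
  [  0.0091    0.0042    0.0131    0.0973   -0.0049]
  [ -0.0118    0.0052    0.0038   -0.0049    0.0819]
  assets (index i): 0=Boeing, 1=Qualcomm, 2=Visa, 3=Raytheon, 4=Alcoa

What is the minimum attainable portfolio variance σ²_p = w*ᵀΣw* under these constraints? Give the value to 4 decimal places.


p=Σ⁻¹μ = [2.8900  1.2779  1.1409  -0.2231  1.0016]
q=Σ⁻¹𝟙 = [19.6693  11.5772  17.7575  6.2453  13.8586]
a=μᵀp=0.704233  b=𝟙ᵀp=6.087298  c=𝟙ᵀq=69.107908  D=ac−b²=11.612850
λ₁=(c·0.131−b)/D = (69.107908·0.131−6.087298)/11.612850 = 0.255393
λ₂=(a−b·0.131)/D = (0.704233−6.087298·0.131)/11.612850 = -0.008026
w* = 0.255393·p + -0.008026·q:
  w_0 = 0.255393·2.8900 + -0.008026·19.6693 = 0.5802  (Boeing)
  w_1 = 0.255393·1.2779 + -0.008026·11.5772 = 0.2335  (Qualcomm)
  w_2 = 0.255393·1.1409 + -0.008026·17.7575 = 0.1489  (Visa)
  w_3 = 0.255393·-0.2231 + -0.008026·6.2453 = -0.1071  (Raytheon)
  w_4 = 0.255393·1.0016 + -0.008026·13.8586 = 0.1446  (Alcoa)
Σw_i=1.0000  μᵀw=0.1310
σ²=wᵀΣw=λ₁·μ_p+λ₂ = 0.255393·0.131 + -0.008026 = 0.025431 ≈ 0.0254

0.0254


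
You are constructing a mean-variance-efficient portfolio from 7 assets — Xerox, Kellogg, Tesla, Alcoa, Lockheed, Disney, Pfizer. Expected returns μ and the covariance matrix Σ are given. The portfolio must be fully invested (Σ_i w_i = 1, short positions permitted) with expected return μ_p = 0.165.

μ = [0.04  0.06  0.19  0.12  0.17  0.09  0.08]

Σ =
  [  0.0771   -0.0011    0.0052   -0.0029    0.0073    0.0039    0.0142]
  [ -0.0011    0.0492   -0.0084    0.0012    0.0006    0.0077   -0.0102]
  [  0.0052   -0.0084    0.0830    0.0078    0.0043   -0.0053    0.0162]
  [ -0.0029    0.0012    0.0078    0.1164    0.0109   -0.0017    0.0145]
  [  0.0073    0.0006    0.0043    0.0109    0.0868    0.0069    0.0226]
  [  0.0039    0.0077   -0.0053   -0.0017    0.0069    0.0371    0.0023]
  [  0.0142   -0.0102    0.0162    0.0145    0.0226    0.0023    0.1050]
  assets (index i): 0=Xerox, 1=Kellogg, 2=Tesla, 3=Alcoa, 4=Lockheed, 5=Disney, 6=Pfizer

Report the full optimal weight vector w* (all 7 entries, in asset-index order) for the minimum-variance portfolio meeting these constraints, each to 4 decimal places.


g=Σ⁻¹μ = [0.1417  1.2460  2.3974  0.7479  1.5448  2.2413  0.0090]
h=Σ⁻¹𝟙 = [9.9544  20.1223  12.8841  6.8710  5.8395  22.4631  5.4467]
a=μᵀg=1.090740  b=𝟙ᵀg=8.328151  c=𝟙ᵀh=83.581179  D=ac−b²=21.807202
λ₁=(c·0.165−b)/D = (83.581179·0.165−8.328151)/21.807202 = 0.250502
λ₂=(a−b·0.165)/D = (1.090740−8.328151·0.165)/21.807202 = -0.012996
w* = 0.250502·g + -0.012996·h:
  w_0 = 0.250502·0.1417 + -0.012996·9.9544 = -0.0939  (Xerox)
  w_1 = 0.250502·1.2460 + -0.012996·20.1223 = 0.0506  (Kellogg)
  w_2 = 0.250502·2.3974 + -0.012996·12.8841 = 0.4331  (Tesla)
  w_3 = 0.250502·0.7479 + -0.012996·6.8710 = 0.0981  (Alcoa)
  w_4 = 0.250502·1.5448 + -0.012996·5.8395 = 0.3111  (Lockheed)
  w_5 = 0.250502·2.2413 + -0.012996·22.4631 = 0.2695  (Disney)
  w_6 = 0.250502·0.0090 + -0.012996·5.4467 = -0.0685  (Pfizer)
Σw_i=1.0000  μᵀw=0.1650
σ²=wᵀΣw=λ₁·μ_p+λ₂ = 0.250502·0.165 + -0.012996 = 0.028337 ≈ 0.0283

-0.0939  0.0506  0.4331  0.0981  0.3111  0.2695  -0.0685


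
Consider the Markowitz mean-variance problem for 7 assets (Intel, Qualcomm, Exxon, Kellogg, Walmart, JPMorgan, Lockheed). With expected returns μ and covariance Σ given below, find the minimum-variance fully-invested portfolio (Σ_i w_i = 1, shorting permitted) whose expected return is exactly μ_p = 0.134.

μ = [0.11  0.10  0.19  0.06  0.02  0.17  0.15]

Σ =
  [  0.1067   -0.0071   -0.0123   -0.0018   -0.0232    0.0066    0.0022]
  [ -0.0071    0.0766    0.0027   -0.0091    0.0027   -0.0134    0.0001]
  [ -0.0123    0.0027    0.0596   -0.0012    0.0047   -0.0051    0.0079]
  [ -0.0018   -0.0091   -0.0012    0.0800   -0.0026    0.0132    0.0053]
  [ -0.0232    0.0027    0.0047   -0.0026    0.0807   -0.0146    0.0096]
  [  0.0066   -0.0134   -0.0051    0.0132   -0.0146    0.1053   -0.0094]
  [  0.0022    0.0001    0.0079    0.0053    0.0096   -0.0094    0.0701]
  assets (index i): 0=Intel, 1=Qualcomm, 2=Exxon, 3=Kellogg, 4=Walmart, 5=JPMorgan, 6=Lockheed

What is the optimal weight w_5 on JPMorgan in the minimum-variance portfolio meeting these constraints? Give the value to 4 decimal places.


0.1652

g=Σ⁻¹μ = [1.5019  1.7373  3.3137  0.5838  0.6011  2.0789  1.8691]
h=Σ⁻¹𝟙 = [15.4072  17.0729  17.8894  12.7430  16.7899  13.2156  10.2507]
a=μᵀg=1.649358  b=𝟙ᵀg=11.685714  c=𝟙ᵀh=103.368737  D=ac−b²=33.936103
λ₁=(c·0.134−b)/D = (103.368737·0.134−11.685714)/33.936103 = 0.063817
λ₂=(a−b·0.134)/D = (1.649358−11.685714·0.134)/33.936103 = 0.002460
w* = 0.063817·g + 0.002460·h:
  w_0 = 0.063817·1.5019 + 0.002460·15.4072 = 0.1337  (Intel)
  w_1 = 0.063817·1.7373 + 0.002460·17.0729 = 0.1529  (Qualcomm)
  w_2 = 0.063817·3.3137 + 0.002460·17.8894 = 0.2555  (Exxon)
  w_3 = 0.063817·0.5838 + 0.002460·12.7430 = 0.0686  (Kellogg)
  w_4 = 0.063817·0.6011 + 0.002460·16.7899 = 0.0797  (Walmart)
  w_5 = 0.063817·2.0789 + 0.002460·13.2156 = 0.1652  (JPMorgan)
  w_6 = 0.063817·1.8691 + 0.002460·10.2507 = 0.1445  (Lockheed)
Σw_i=1.0000  μᵀw=0.1340
σ²=wᵀΣw=λ₁·μ_p+λ₂ = 0.063817·0.134 + 0.002460 = 0.011011 ≈ 0.0110


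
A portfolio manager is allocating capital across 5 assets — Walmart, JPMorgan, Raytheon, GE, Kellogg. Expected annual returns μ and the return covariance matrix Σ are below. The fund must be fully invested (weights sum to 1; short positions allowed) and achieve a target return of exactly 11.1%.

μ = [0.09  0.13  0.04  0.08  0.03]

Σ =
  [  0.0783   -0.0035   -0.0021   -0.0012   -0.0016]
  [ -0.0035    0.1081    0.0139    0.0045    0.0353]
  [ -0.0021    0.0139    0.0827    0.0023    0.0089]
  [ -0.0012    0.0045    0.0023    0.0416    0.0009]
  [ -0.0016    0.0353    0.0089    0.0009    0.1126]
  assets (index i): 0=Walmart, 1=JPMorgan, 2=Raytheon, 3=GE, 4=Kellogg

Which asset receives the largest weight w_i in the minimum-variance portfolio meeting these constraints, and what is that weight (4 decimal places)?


g=Σ⁻¹μ = [1.2347  1.1698  0.2807  1.8192  -0.1195]
h=Σ⁻¹𝟙 = [13.7693  5.3246  10.2122  23.1563  6.4151]
a=μᵀg=0.416371  b=𝟙ᵀg=4.384871  c=𝟙ᵀh=58.877446  D=ac−b²=5.287742
λ₁=(c·0.111−b)/D = (58.877446·0.111−4.384871)/5.287742 = 0.406700
λ₂=(a−b·0.111)/D = (0.416371−4.384871·0.111)/5.287742 = -0.013304
w* = 0.406700·g + -0.013304·h:
  w_0 = 0.406700·1.2347 + -0.013304·13.7693 = 0.3190  (Walmart)
  w_1 = 0.406700·1.1698 + -0.013304·5.3246 = 0.4049  (JPMorgan)
  w_2 = 0.406700·0.2807 + -0.013304·10.2122 = -0.0217  (Raytheon)
  w_3 = 0.406700·1.8192 + -0.013304·23.1563 = 0.4318  (GE)
  w_4 = 0.406700·-0.1195 + -0.013304·6.4151 = -0.1339  (Kellogg)
Σw_i=1.0000  μᵀw=0.1110
σ²=wᵀΣw=λ₁·μ_p+λ₂ = 0.406700·0.111 + -0.013304 = 0.031839 ≈ 0.0318

GE (0.4318)


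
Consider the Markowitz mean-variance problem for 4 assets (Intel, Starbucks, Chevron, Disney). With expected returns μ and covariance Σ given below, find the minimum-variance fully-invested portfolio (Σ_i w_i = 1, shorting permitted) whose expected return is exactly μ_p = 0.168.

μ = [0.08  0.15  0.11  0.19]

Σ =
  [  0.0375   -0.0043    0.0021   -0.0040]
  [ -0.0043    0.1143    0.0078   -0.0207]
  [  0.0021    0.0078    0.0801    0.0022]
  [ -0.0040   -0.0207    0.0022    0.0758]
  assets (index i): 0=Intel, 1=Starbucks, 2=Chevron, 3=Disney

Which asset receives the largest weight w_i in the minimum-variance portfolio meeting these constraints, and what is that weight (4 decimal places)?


Disney (0.5861)

g=Σ⁻¹μ = [2.6290  1.9088  1.0323  3.1366]
h=Σ⁻¹𝟙 = [29.4314  12.4040  10.0149  17.8424]
a=μᵀg=1.206164  b=𝟙ᵀg=8.706802  c=𝟙ᵀh=69.692624  D=ac−b²=8.252369
λ₁=(c·0.168−b)/D = (69.692624·0.168−8.706802)/8.252369 = 0.363721
λ₂=(a−b·0.168)/D = (1.206164−8.706802·0.168)/8.252369 = -0.031091
w* = 0.363721·g + -0.031091·h:
  w_0 = 0.363721·2.6290 + -0.031091·29.4314 = 0.0412  (Intel)
  w_1 = 0.363721·1.9088 + -0.031091·12.4040 = 0.3086  (Starbucks)
  w_2 = 0.363721·1.0323 + -0.031091·10.0149 = 0.0641  (Chevron)
  w_3 = 0.363721·3.1366 + -0.031091·17.8424 = 0.5861  (Disney)
Σw_i=1.0000  μᵀw=0.1680
σ²=wᵀΣw=λ₁·μ_p+λ₂ = 0.363721·0.168 + -0.031091 = 0.030014 ≈ 0.0300


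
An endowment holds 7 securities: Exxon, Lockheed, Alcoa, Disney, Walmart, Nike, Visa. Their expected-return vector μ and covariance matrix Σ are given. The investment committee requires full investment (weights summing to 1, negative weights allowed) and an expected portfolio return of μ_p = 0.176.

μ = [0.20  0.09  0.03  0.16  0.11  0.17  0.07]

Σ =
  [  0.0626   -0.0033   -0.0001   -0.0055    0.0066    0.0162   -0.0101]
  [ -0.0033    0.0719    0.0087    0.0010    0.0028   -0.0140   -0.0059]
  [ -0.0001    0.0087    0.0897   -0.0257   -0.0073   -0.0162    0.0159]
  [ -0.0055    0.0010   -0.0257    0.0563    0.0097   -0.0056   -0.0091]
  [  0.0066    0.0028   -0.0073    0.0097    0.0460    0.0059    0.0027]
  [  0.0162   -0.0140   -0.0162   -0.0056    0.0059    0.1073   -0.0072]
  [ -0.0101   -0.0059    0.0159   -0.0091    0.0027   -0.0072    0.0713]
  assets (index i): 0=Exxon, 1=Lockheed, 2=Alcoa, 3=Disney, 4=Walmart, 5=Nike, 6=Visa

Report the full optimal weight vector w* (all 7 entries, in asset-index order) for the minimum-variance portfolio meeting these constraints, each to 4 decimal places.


0.4446  0.0670  -0.0469  0.3650  -0.0594  0.1451  0.0845

u=Σ⁻¹μ = [3.4161  1.6620  1.4070  4.1481  0.8017  1.8025  1.9705]
v=Σ⁻¹𝟙 = [17.6439  15.7807  18.3561  29.8509  12.0344  13.6215  18.4667]
a=μᵀu=2.071261  b=𝟙ᵀu=15.207986  c=𝟙ᵀv=125.754219  D=ac−b²=29.186972
λ₁=(c·0.176−b)/D = (125.754219·0.176−15.207986)/29.186972 = 0.237255
λ₂=(a−b·0.176)/D = (2.071261−15.207986·0.176)/29.186972 = -0.020740
w* = 0.237255·u + -0.020740·v:
  w_0 = 0.237255·3.4161 + -0.020740·17.6439 = 0.4446  (Exxon)
  w_1 = 0.237255·1.6620 + -0.020740·15.7807 = 0.0670  (Lockheed)
  w_2 = 0.237255·1.4070 + -0.020740·18.3561 = -0.0469  (Alcoa)
  w_3 = 0.237255·4.1481 + -0.020740·29.8509 = 0.3650  (Disney)
  w_4 = 0.237255·0.8017 + -0.020740·12.0344 = -0.0594  (Walmart)
  w_5 = 0.237255·1.8025 + -0.020740·13.6215 = 0.1451  (Nike)
  w_6 = 0.237255·1.9705 + -0.020740·18.4667 = 0.0845  (Visa)
Σw_i=1.0000  μᵀw=0.1760
σ²=wᵀΣw=λ₁·μ_p+λ₂ = 0.237255·0.176 + -0.020740 = 0.021017 ≈ 0.0210


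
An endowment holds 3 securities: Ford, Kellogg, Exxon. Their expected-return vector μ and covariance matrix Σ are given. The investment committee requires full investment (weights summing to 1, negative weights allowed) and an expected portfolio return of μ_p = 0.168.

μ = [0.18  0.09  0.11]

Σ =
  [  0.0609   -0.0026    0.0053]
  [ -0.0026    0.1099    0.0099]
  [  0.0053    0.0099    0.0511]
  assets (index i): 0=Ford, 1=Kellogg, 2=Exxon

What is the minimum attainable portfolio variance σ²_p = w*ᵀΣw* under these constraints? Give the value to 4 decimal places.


p=Σ⁻¹μ = [2.8375  0.7314  1.7166]
q=Σ⁻¹𝟙 = [15.3310  7.9816  16.4330]
a=μᵀp=0.765407  b=𝟙ᵀp=5.285552  c=𝟙ᵀq=39.745584  D=ac−b²=2.484492
λ₁=(c·0.168−b)/D = (39.745584·0.168−5.285552)/2.484492 = 0.560157
λ₂=(a−b·0.168)/D = (0.765407−5.285552·0.168)/2.484492 = -0.049332
w* = 0.560157·p + -0.049332·q:
  w_0 = 0.560157·2.8375 + -0.049332·15.3310 = 0.8331  (Ford)
  w_1 = 0.560157·0.7314 + -0.049332·7.9816 = 0.0160  (Kellogg)
  w_2 = 0.560157·1.7166 + -0.049332·16.4330 = 0.1509  (Exxon)
Σw_i=1.0000  μᵀw=0.1680
σ²=wᵀΣw=λ₁·μ_p+λ₂ = 0.560157·0.168 + -0.049332 = 0.044774 ≈ 0.0448

0.0448


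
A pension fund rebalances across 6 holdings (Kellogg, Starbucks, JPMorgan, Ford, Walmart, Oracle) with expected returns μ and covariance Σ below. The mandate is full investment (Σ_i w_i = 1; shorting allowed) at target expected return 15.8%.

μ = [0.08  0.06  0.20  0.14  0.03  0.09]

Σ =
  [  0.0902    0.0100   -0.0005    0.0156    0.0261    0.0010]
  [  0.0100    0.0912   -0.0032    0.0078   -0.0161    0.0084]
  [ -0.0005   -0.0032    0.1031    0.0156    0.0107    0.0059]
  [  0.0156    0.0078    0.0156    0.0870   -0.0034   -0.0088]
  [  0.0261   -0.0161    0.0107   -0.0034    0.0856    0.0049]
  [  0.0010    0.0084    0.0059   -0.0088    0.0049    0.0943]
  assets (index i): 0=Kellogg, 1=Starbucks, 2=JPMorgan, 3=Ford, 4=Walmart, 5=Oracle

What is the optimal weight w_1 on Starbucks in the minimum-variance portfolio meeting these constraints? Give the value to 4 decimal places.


0.0349

u=Σ⁻¹μ = [0.6089  0.4669  1.7130  1.2448  0.0357  0.9135]
v=Σ⁻¹𝟙 = [4.8541  10.9476  6.8685  9.8092  11.2497  9.4789]
a=μᵀu=0.676880  b=𝟙ᵀu=4.982756  c=𝟙ᵀv=53.208000  D=ac−b²=11.187547
λ₁=(c·0.158−b)/D = (53.208000·0.158−4.982756)/11.187547 = 0.306064
λ₂=(a−b·0.158)/D = (0.676880−4.982756·0.158)/11.187547 = -0.009868
w* = 0.306064·u + -0.009868·v:
  w_0 = 0.306064·0.6089 + -0.009868·4.8541 = 0.1385  (Kellogg)
  w_1 = 0.306064·0.4669 + -0.009868·10.9476 = 0.0349  (Starbucks)
  w_2 = 0.306064·1.7130 + -0.009868·6.8685 = 0.4565  (JPMorgan)
  w_3 = 0.306064·1.2448 + -0.009868·9.8092 = 0.2842  (Ford)
  w_4 = 0.306064·0.0357 + -0.009868·11.2497 = -0.1001  (Walmart)
  w_5 = 0.306064·0.9135 + -0.009868·9.4789 = 0.1860  (Oracle)
Σw_i=1.0000  μᵀw=0.1580
σ²=wᵀΣw=λ₁·μ_p+λ₂ = 0.306064·0.158 + -0.009868 = 0.038490 ≈ 0.0385


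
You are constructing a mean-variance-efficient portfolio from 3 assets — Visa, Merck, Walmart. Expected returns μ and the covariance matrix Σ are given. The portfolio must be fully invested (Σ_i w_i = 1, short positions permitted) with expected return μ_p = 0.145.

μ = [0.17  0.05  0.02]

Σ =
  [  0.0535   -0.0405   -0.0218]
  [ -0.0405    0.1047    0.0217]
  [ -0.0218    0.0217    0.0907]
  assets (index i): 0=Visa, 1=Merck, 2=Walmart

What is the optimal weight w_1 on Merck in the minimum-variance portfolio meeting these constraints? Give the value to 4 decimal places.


g=Σ⁻¹μ = [5.3383  2.3473  0.9420]
h=Σ⁻¹𝟙 = [42.2420  22.6235  15.7656]
a=μᵀg=1.043721  b=𝟙ᵀg=8.627621  c=𝟙ᵀh=80.631131  D=ac−b²=9.720549
λ₁=(c·0.145−b)/D = (80.631131·0.145−8.627621)/9.720549 = 0.315198
λ₂=(a−b·0.145)/D = (1.043721−8.627621·0.145)/9.720549 = -0.021324
w* = 0.315198·g + -0.021324·h:
  w_0 = 0.315198·5.3383 + -0.021324·42.2420 = 0.7818  (Visa)
  w_1 = 0.315198·2.3473 + -0.021324·22.6235 = 0.2574  (Merck)
  w_2 = 0.315198·0.9420 + -0.021324·15.7656 = -0.0393  (Walmart)
Σw_i=1.0000  μᵀw=0.1450
σ²=wᵀΣw=λ₁·μ_p+λ₂ = 0.315198·0.145 + -0.021324 = 0.024379 ≈ 0.0244

0.2574


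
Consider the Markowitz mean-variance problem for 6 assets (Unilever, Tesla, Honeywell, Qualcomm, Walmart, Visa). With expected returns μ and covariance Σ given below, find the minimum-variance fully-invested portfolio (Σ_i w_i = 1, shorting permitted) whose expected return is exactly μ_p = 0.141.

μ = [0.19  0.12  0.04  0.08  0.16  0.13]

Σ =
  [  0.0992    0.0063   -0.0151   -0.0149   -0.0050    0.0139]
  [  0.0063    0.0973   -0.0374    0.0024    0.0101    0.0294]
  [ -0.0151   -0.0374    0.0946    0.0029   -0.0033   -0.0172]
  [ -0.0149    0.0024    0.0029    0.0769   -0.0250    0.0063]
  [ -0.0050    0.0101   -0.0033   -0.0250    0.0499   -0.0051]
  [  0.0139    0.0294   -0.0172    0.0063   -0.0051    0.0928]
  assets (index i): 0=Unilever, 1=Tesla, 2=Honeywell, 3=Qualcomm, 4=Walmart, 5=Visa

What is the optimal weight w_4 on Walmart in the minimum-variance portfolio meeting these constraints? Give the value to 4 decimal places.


0.4139

p=Σ⁻¹μ = [2.6382  0.6562  1.3922  3.0326  5.0647  1.1283]
q=Σ⁻¹𝟙 = [16.7682  9.5640  19.0781  25.8527  34.9115  8.9338]
a=μᵀp=1.835332  b=𝟙ᵀp=13.912212  c=𝟙ᵀq=115.108295  D=ac−b²=17.712307
λ₁=(c·0.141−b)/D = (115.108295·0.141−13.912212)/17.712307 = 0.130873
λ₂=(a−b·0.141)/D = (1.835332−13.912212·0.141)/17.712307 = -0.007130
w* = 0.130873·p + -0.007130·q:
  w_0 = 0.130873·2.6382 + -0.007130·16.7682 = 0.2257  (Unilever)
  w_1 = 0.130873·0.6562 + -0.007130·9.5640 = 0.0177  (Tesla)
  w_2 = 0.130873·1.3922 + -0.007130·19.0781 = 0.0462  (Honeywell)
  w_3 = 0.130873·3.0326 + -0.007130·25.8527 = 0.2126  (Qualcomm)
  w_4 = 0.130873·5.0647 + -0.007130·34.9115 = 0.4139  (Walmart)
  w_5 = 0.130873·1.1283 + -0.007130·8.9338 = 0.0840  (Visa)
Σw_i=1.0000  μᵀw=0.1410
σ²=wᵀΣw=λ₁·μ_p+λ₂ = 0.130873·0.141 + -0.007130 = 0.011323 ≈ 0.0113


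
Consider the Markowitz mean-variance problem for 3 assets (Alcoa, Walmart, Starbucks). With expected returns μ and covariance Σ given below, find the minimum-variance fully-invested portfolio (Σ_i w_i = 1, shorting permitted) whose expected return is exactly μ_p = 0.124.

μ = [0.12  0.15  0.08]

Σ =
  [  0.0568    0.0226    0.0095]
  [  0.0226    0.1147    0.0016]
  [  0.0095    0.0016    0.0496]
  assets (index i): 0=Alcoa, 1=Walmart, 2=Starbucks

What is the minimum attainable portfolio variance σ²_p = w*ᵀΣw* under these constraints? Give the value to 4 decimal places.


g=Σ⁻¹μ = [1.5009  0.9940  1.2934]
h=Σ⁻¹𝟙 = [12.2477  6.0594  17.6200]
a=μᵀg=0.432672  b=𝟙ᵀg=3.788228  c=𝟙ᵀh=35.927055  D=ac−b²=1.193965
λ₁=(c·0.124−b)/D = (35.927055·0.124−3.788228)/1.193965 = 0.558414
λ₂=(a−b·0.124)/D = (0.432672−3.788228·0.124)/1.193965 = -0.031046
w* = 0.558414·g + -0.031046·h:
  w_0 = 0.558414·1.5009 + -0.031046·12.2477 = 0.4579  (Alcoa)
  w_1 = 0.558414·0.9940 + -0.031046·6.0594 = 0.3669  (Walmart)
  w_2 = 0.558414·1.2934 + -0.031046·17.6200 = 0.1752  (Starbucks)
Σw_i=1.0000  μᵀw=0.1240
σ²=wᵀΣw=λ₁·μ_p+λ₂ = 0.558414·0.124 + -0.031046 = 0.038197 ≈ 0.0382

0.0382


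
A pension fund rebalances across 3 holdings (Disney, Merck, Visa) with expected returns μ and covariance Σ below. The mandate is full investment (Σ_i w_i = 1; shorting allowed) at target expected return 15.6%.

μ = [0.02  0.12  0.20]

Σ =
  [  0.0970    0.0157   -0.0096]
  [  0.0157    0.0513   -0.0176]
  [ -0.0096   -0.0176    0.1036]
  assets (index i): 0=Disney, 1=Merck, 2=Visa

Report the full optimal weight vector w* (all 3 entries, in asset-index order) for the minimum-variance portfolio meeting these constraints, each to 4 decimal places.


-0.0092  0.5708  0.4385

g=Σ⁻¹μ = [-0.0686  3.2072  2.4690]
h=Σ⁻¹𝟙 = [8.1724  21.8362  14.1194]
a=μᵀg=0.877298  b=𝟙ᵀg=5.607671  c=𝟙ᵀh=44.127942  D=ac−b²=7.267375
λ₁=(c·0.156−b)/D = (44.127942·0.156−5.607671)/7.267375 = 0.175619
λ₂=(a−b·0.156)/D = (0.877298−5.607671·0.156)/7.267375 = 0.000344
w* = 0.175619·g + 0.000344·h:
  w_0 = 0.175619·-0.0686 + 0.000344·8.1724 = -0.0092  (Disney)
  w_1 = 0.175619·3.2072 + 0.000344·21.8362 = 0.5708  (Merck)
  w_2 = 0.175619·2.4690 + 0.000344·14.1194 = 0.4385  (Visa)
Σw_i=1.0000  μᵀw=0.1560
σ²=wᵀΣw=λ₁·μ_p+λ₂ = 0.175619·0.156 + 0.000344 = 0.027741 ≈ 0.0277


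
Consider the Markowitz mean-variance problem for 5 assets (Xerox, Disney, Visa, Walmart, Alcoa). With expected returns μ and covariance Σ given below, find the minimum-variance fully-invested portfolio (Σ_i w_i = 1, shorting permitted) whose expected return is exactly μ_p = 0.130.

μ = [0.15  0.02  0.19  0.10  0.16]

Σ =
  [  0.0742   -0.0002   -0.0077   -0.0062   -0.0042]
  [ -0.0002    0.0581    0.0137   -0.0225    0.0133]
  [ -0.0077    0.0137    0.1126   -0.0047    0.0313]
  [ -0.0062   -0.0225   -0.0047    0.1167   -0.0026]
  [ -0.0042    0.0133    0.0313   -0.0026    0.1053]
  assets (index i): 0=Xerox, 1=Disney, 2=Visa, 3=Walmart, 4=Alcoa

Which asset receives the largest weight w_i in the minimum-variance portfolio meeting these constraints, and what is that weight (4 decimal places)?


g=Σ⁻¹μ = [2.3405  0.1457  1.5531  1.0977  1.1599]
h=Σ⁻¹𝟙 = [15.6769  19.6158  6.4478  13.5786  6.0631]
a=μᵀg=0.944433  b=𝟙ᵀg=6.296874  c=𝟙ᵀh=61.382141  D=ac−b²=18.320714
λ₁=(c·0.130−b)/D = (61.382141·0.130−6.296874)/18.320714 = 0.091853
λ₂=(a−b·0.130)/D = (0.944433−6.296874·0.130)/18.320714 = 0.006869
w* = 0.091853·g + 0.006869·h:
  w_0 = 0.091853·2.3405 + 0.006869·15.6769 = 0.3227  (Xerox)
  w_1 = 0.091853·0.1457 + 0.006869·19.6158 = 0.1481  (Disney)
  w_2 = 0.091853·1.5531 + 0.006869·6.4478 = 0.1869  (Visa)
  w_3 = 0.091853·1.0977 + 0.006869·13.5786 = 0.1941  (Walmart)
  w_4 = 0.091853·1.1599 + 0.006869·6.0631 = 0.1482  (Alcoa)
Σw_i=1.0000  μᵀw=0.1300
σ²=wᵀΣw=λ₁·μ_p+λ₂ = 0.091853·0.130 + 0.006869 = 0.018810 ≈ 0.0188

Xerox (0.3227)


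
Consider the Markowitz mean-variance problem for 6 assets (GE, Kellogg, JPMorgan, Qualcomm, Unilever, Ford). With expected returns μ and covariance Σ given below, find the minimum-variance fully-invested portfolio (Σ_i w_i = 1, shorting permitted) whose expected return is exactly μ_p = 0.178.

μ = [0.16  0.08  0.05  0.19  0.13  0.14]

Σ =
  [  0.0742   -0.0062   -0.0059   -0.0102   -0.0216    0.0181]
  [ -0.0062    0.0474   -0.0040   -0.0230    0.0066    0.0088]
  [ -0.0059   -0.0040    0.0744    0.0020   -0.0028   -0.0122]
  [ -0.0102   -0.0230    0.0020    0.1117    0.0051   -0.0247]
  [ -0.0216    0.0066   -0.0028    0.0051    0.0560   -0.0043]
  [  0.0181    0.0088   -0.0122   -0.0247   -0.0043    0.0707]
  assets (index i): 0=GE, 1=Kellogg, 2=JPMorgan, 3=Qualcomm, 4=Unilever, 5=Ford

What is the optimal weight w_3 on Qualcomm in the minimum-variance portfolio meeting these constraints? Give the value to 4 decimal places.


p=Σ⁻¹μ = [3.3022  2.7809  1.4981  2.8991  3.2516  2.2578]
q=Σ⁻¹𝟙 = [23.0776  28.7334  19.8594  19.1170  23.8693  16.2172]
a=μᵀp=2.115357  b=𝟙ᵀp=15.989698  c=𝟙ᵀq=130.873842  D=ac−b²=21.174420
λ₁=(c·0.178−b)/D = (130.873842·0.178−15.989698)/21.174420 = 0.345032
λ₂=(a−b·0.178)/D = (2.115357−15.989698·0.178)/21.174420 = -0.034514
w* = 0.345032·p + -0.034514·q:
  w_0 = 0.345032·3.3022 + -0.034514·23.0776 = 0.3429  (GE)
  w_1 = 0.345032·2.7809 + -0.034514·28.7334 = -0.0322  (Kellogg)
  w_2 = 0.345032·1.4981 + -0.034514·19.8594 = -0.1685  (JPMorgan)
  w_3 = 0.345032·2.8991 + -0.034514·19.1170 = 0.3405  (Qualcomm)
  w_4 = 0.345032·3.2516 + -0.034514·23.8693 = 0.2981  (Unilever)
  w_5 = 0.345032·2.2578 + -0.034514·16.2172 = 0.2193  (Ford)
Σw_i=1.0000  μᵀw=0.1780
σ²=wᵀΣw=λ₁·μ_p+λ₂ = 0.345032·0.178 + -0.034514 = 0.026902 ≈ 0.0269

0.3405


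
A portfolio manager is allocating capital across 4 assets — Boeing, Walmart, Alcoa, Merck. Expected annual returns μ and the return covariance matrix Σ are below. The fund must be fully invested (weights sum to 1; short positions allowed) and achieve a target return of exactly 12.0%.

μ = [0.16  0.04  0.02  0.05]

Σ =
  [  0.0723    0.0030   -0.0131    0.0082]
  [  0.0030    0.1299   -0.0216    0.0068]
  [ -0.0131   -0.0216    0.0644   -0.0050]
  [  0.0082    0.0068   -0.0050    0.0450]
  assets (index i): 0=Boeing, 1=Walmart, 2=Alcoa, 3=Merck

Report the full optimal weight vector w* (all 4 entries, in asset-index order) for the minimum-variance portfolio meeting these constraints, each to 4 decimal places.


0.6840  0.0542  0.1566  0.1052

u=Σ⁻¹μ = [2.2869  0.3757  0.9595  0.7442]
v=Σ⁻¹𝟙 = [15.3704  10.2055  23.6698  20.5092]
a=μᵀu=0.437329  b=𝟙ᵀu=4.366348  c=𝟙ᵀv=69.754985  D=ac−b²=11.440878
λ₁=(c·0.120−b)/D = (69.754985·0.120−4.366348)/11.440878 = 0.349995
λ₂=(a−b·0.120)/D = (0.437329−4.366348·0.120)/11.440878 = -0.007572
w* = 0.349995·u + -0.007572·v:
  w_0 = 0.349995·2.2869 + -0.007572·15.3704 = 0.6840  (Boeing)
  w_1 = 0.349995·0.3757 + -0.007572·10.2055 = 0.0542  (Walmart)
  w_2 = 0.349995·0.9595 + -0.007572·23.6698 = 0.1566  (Alcoa)
  w_3 = 0.349995·0.7442 + -0.007572·20.5092 = 0.1052  (Merck)
Σw_i=1.0000  μᵀw=0.1200
σ²=wᵀΣw=λ₁·μ_p+λ₂ = 0.349995·0.120 + -0.007572 = 0.034427 ≈ 0.0344


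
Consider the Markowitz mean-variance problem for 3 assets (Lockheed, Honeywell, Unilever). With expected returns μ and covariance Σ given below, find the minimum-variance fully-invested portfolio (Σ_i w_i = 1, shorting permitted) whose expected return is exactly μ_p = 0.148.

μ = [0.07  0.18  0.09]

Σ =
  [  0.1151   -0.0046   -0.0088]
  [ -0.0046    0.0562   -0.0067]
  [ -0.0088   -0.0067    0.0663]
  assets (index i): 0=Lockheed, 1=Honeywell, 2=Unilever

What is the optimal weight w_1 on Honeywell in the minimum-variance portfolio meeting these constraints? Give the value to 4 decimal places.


p=Σ⁻¹μ = [0.8876  3.4935  1.8283]
q=Σ⁻¹𝟙 = [10.9498  20.9132  18.6497]
a=μᵀp=0.855500  b=𝟙ᵀp=6.209335  c=𝟙ᵀq=50.512691  D=ac−b²=4.657776
λ₁=(c·0.148−b)/D = (50.512691·0.148−6.209335)/4.657776 = 0.271920
λ₂=(a−b·0.148)/D = (0.855500−6.209335·0.148)/4.657776 = -0.013629
w* = 0.271920·p + -0.013629·q:
  w_0 = 0.271920·0.8876 + -0.013629·10.9498 = 0.0921  (Lockheed)
  w_1 = 0.271920·3.4935 + -0.013629·20.9132 = 0.6649  (Honeywell)
  w_2 = 0.271920·1.8283 + -0.013629·18.6497 = 0.2430  (Unilever)
Σw_i=1.0000  μᵀw=0.1480
σ²=wᵀΣw=λ₁·μ_p+λ₂ = 0.271920·0.148 + -0.013629 = 0.026615 ≈ 0.0266

0.6649


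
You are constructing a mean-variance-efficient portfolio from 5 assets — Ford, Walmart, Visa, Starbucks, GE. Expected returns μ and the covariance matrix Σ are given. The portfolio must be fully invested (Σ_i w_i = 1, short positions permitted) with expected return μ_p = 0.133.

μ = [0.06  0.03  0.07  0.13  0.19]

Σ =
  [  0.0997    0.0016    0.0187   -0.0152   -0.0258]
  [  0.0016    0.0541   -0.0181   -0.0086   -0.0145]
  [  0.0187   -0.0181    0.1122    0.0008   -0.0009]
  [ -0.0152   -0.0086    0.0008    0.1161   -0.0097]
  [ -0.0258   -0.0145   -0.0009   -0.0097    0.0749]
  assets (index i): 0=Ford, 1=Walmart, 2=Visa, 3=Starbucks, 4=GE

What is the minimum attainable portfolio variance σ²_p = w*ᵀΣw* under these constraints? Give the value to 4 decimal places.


0.0165

p=Σ⁻¹μ = [1.6853  2.0258  0.6871  1.7991  3.7506]
q=Σ⁻¹𝟙 = [16.8311  31.5509  11.3073  15.3638  27.3823]
a=μᵀp=1.156485  b=𝟙ᵀp=9.947845  c=𝟙ᵀq=102.435518  D=ac−b²=19.505553
λ₁=(c·0.133−b)/D = (102.435518·0.133−9.947845)/19.505553 = 0.188463
λ₂=(a−b·0.133)/D = (1.156485−9.947845·0.133)/19.505553 = -0.008540
w* = 0.188463·p + -0.008540·q:
  w_0 = 0.188463·1.6853 + -0.008540·16.8311 = 0.1739  (Ford)
  w_1 = 0.188463·2.0258 + -0.008540·31.5509 = 0.1123  (Walmart)
  w_2 = 0.188463·0.6871 + -0.008540·11.3073 = 0.0329  (Visa)
  w_3 = 0.188463·1.7991 + -0.008540·15.3638 = 0.2078  (Starbucks)
  w_4 = 0.188463·3.7506 + -0.008540·27.3823 = 0.4730  (GE)
Σw_i=1.0000  μᵀw=0.1330
σ²=wᵀΣw=λ₁·μ_p+λ₂ = 0.188463·0.133 + -0.008540 = 0.016526 ≈ 0.0165


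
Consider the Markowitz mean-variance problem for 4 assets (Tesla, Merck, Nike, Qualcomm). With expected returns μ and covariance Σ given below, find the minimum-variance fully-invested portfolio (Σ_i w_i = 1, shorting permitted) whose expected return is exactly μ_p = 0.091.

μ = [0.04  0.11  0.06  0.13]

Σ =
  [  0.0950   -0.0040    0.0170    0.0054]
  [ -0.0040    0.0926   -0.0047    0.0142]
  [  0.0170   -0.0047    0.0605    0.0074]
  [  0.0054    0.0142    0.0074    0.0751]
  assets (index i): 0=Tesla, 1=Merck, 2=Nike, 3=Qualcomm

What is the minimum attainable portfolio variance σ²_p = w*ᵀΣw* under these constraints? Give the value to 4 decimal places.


p=Σ⁻¹μ = [0.2338  1.0193  0.8291  1.4398]
q=Σ⁻¹𝟙 = [7.9323  10.4085  13.9586  9.4017]
a=μᵀp=0.358393  b=𝟙ᵀp=3.521975  c=𝟙ᵀq=41.701211  D=ac−b²=2.541130
λ₁=(c·0.091−b)/D = (41.701211·0.091−3.521975)/2.541130 = 0.107368
λ₂=(a−b·0.091)/D = (0.358393−3.521975·0.091)/2.541130 = 0.014912
w* = 0.107368·p + 0.014912·q:
  w_0 = 0.107368·0.2338 + 0.014912·7.9323 = 0.1434  (Tesla)
  w_1 = 0.107368·1.0193 + 0.014912·10.4085 = 0.2647  (Merck)
  w_2 = 0.107368·0.8291 + 0.014912·13.9586 = 0.2972  (Nike)
  w_3 = 0.107368·1.4398 + 0.014912·9.4017 = 0.2948  (Qualcomm)
Σw_i=1.0000  μᵀw=0.0910
σ²=wᵀΣw=λ₁·μ_p+λ₂ = 0.107368·0.091 + 0.014912 = 0.024683 ≈ 0.0247

0.0247


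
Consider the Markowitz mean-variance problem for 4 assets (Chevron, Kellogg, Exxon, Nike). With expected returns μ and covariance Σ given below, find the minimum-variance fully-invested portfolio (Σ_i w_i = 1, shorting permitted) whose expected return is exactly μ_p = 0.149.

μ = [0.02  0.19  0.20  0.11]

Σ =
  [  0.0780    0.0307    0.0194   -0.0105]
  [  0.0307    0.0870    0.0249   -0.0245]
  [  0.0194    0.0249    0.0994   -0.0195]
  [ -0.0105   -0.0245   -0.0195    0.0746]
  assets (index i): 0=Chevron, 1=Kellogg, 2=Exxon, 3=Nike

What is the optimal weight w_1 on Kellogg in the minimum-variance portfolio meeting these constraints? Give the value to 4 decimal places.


p=Σ⁻¹μ = [-0.9498  2.7088  2.0622  2.7695]
q=Σ⁻¹𝟙 = [8.7007  11.5807  9.5680  20.9338]
a=μᵀp=1.212758  b=𝟙ᵀp=6.590659  c=𝟙ᵀq=50.783210  D=ac−b²=18.150938
λ₁=(c·0.149−b)/D = (50.783210·0.149−6.590659)/18.150938 = 0.053773
λ₂=(a−b·0.149)/D = (1.212758−6.590659·0.149)/18.150938 = 0.012713
w* = 0.053773·p + 0.012713·q:
  w_0 = 0.053773·-0.9498 + 0.012713·8.7007 = 0.0595  (Chevron)
  w_1 = 0.053773·2.7088 + 0.012713·11.5807 = 0.2929  (Kellogg)
  w_2 = 0.053773·2.0622 + 0.012713·9.5680 = 0.2325  (Exxon)
  w_3 = 0.053773·2.7695 + 0.012713·20.9338 = 0.4151  (Nike)
Σw_i=1.0000  μᵀw=0.1490
σ²=wᵀΣw=λ₁·μ_p+λ₂ = 0.053773·0.149 + 0.012713 = 0.020725 ≈ 0.0207

0.2929


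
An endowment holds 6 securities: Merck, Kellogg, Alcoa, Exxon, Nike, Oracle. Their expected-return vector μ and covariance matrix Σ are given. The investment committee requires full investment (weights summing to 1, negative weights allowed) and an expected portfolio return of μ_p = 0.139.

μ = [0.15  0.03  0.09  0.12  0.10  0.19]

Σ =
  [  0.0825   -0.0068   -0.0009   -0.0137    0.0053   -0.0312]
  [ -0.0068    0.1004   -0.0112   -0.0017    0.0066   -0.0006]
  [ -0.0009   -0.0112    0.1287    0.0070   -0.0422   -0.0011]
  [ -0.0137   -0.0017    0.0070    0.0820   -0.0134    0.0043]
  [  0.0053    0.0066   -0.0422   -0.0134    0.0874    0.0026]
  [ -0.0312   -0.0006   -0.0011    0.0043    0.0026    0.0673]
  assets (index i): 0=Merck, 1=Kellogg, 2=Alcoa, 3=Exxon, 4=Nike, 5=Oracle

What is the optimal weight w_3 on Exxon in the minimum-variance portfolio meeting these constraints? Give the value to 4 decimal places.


0.1488

p=Σ⁻¹μ = [3.7859  0.6471  1.2501  2.0412  1.6511  4.4103]
q=Σ⁻¹𝟙 = [24.3169  12.4525  14.1195  16.9076  17.7013  24.7097]
a=μᵀp=1.947829  b=𝟙ᵀp=13.785746  c=𝟙ᵀq=110.207453  D=ac−b²=24.618520
λ₁=(c·0.139−b)/D = (110.207453·0.139−13.785746)/24.618520 = 0.062274
λ₂=(a−b·0.139)/D = (1.947829−13.785746·0.139)/24.618520 = 0.001284
w* = 0.062274·p + 0.001284·q:
  w_0 = 0.062274·3.7859 + 0.001284·24.3169 = 0.2670  (Merck)
  w_1 = 0.062274·0.6471 + 0.001284·12.4525 = 0.0563  (Kellogg)
  w_2 = 0.062274·1.2501 + 0.001284·14.1195 = 0.0960  (Alcoa)
  w_3 = 0.062274·2.0412 + 0.001284·16.9076 = 0.1488  (Exxon)
  w_4 = 0.062274·1.6511 + 0.001284·17.7013 = 0.1255  (Nike)
  w_5 = 0.062274·4.4103 + 0.001284·24.7097 = 0.3064  (Oracle)
Σw_i=1.0000  μᵀw=0.1390
σ²=wᵀΣw=λ₁·μ_p+λ₂ = 0.062274·0.139 + 0.001284 = 0.009940 ≈ 0.0099


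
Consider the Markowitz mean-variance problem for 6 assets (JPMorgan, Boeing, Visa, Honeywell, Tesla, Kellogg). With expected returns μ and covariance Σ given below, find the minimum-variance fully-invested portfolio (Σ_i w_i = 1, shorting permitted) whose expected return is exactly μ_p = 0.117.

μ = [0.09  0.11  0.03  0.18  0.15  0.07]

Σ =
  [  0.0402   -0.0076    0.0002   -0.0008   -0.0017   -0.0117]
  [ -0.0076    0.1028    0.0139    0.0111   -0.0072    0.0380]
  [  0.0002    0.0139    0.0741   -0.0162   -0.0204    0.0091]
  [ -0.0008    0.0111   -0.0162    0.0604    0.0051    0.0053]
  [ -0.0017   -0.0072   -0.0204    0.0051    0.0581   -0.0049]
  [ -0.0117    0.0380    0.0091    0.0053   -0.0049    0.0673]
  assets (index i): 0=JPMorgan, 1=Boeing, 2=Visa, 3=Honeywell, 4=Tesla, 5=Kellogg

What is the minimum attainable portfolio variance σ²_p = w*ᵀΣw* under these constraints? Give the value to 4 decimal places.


0.0095

g=Σ⁻¹μ = [2.8141  0.5895  1.6945  3.0135  3.1485  0.9593]
h=Σ⁻¹𝟙 = [31.4751  2.8962  22.1441  18.7727  25.9779  16.1142]
a=μᵀg=1.450812  b=𝟙ᵀg=12.219447  c=𝟙ᵀh=117.380326  D=ac−b²=20.981873
λ₁=(c·0.117−b)/D = (117.380326·0.117−12.219447)/20.981873 = 0.072160
λ₂=(a−b·0.117)/D = (1.450812−12.219447·0.117)/20.981873 = 0.001007
w* = 0.072160·g + 0.001007·h:
  w_0 = 0.072160·2.8141 + 0.001007·31.4751 = 0.2348  (JPMorgan)
  w_1 = 0.072160·0.5895 + 0.001007·2.8962 = 0.0455  (Boeing)
  w_2 = 0.072160·1.6945 + 0.001007·22.1441 = 0.1446  (Visa)
  w_3 = 0.072160·3.0135 + 0.001007·18.7727 = 0.2364  (Honeywell)
  w_4 = 0.072160·3.1485 + 0.001007·25.9779 = 0.2534  (Tesla)
  w_5 = 0.072160·0.9593 + 0.001007·16.1142 = 0.0855  (Kellogg)
Σw_i=1.0000  μᵀw=0.1170
σ²=wᵀΣw=λ₁·μ_p+λ₂ = 0.072160·0.117 + 0.001007 = 0.009450 ≈ 0.0095


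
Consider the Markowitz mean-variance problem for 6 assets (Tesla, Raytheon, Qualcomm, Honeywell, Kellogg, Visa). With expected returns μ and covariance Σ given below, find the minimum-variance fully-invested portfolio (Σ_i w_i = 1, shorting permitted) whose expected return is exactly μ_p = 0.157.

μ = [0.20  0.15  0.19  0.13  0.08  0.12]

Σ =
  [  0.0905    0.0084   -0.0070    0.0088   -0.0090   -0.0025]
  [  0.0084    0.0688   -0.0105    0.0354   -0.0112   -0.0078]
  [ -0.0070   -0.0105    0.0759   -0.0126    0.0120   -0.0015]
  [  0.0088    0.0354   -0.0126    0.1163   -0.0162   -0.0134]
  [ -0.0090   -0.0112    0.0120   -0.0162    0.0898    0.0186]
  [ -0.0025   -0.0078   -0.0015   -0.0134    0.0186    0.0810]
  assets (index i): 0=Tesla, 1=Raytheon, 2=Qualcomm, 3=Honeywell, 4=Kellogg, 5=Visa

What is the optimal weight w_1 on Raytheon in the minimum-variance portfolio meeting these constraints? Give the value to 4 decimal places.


0.2003

p=Σ⁻¹μ = [2.2795  2.2323  3.0868  0.9157  0.7783  1.7967]
q=Σ⁻¹𝟙 = [11.5845  14.7097  16.1865  8.0152  10.6602  13.2975]
a=μᵀp=1.774144  b=𝟙ᵀp=11.089285  c=𝟙ᵀq=74.453599  D=ac−b²=9.119156
λ₁=(c·0.157−b)/D = (74.453599·0.157−11.089285)/9.119156 = 0.065788
λ₂=(a−b·0.157)/D = (1.774144−11.089285·0.157)/9.119156 = 0.003633
w* = 0.065788·p + 0.003633·q:
  w_0 = 0.065788·2.2795 + 0.003633·11.5845 = 0.1920  (Tesla)
  w_1 = 0.065788·2.2323 + 0.003633·14.7097 = 0.2003  (Raytheon)
  w_2 = 0.065788·3.0868 + 0.003633·16.1865 = 0.2619  (Qualcomm)
  w_3 = 0.065788·0.9157 + 0.003633·8.0152 = 0.0894  (Honeywell)
  w_4 = 0.065788·0.7783 + 0.003633·10.6602 = 0.0899  (Kellogg)
  w_5 = 0.065788·1.7967 + 0.003633·13.2975 = 0.1665  (Visa)
Σw_i=1.0000  μᵀw=0.1570
σ²=wᵀΣw=λ₁·μ_p+λ₂ = 0.065788·0.157 + 0.003633 = 0.013961 ≈ 0.0140
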